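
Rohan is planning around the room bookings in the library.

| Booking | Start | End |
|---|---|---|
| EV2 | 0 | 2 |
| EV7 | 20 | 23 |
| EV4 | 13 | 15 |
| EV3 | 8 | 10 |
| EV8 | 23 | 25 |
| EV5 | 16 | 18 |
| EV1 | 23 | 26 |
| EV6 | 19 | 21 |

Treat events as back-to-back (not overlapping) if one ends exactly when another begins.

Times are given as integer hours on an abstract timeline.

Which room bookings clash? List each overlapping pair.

EV1 & EV8, EV6 & EV7

Sorted by start: EV2, EV3, EV4, EV5, EV6, EV7, EV1, EV8.
EV3 starts after EV2 ends — done with EV2.
EV4 starts after EV3 ends — done with EV3.
EV5 starts after EV4 ends — done with EV4.
EV6 starts after EV5 ends — done with EV5.
EV7 starts before EV6 ends → EV6 and EV7 overlap.
EV1 starts after EV6 ends — done with EV6.
EV1 starts exactly when EV7 ends (back-to-back, no overlap) — done with EV7.
EV8 starts before EV1 ends → EV1 and EV8 overlap.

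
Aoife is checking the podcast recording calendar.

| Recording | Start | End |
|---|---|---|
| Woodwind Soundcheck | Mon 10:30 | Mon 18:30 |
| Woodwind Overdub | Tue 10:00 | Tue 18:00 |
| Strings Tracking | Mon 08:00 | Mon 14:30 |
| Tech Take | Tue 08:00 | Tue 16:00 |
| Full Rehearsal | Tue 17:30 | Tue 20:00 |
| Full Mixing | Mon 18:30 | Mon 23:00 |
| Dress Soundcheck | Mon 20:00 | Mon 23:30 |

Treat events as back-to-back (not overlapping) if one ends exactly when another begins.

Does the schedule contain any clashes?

Check each pair: they overlap iff neither finishes before the other starts.
Sorted by start: Strings Tracking, Woodwind Soundcheck, Full Mixing, Dress Soundcheck, Tech Take, Woodwind Overdub, Full Rehearsal.
Woodwind Soundcheck starts before Strings Tracking ends → Strings Tracking and Woodwind Soundcheck overlap.
That's a conflict, so the schedule is not conflict-free.

Yes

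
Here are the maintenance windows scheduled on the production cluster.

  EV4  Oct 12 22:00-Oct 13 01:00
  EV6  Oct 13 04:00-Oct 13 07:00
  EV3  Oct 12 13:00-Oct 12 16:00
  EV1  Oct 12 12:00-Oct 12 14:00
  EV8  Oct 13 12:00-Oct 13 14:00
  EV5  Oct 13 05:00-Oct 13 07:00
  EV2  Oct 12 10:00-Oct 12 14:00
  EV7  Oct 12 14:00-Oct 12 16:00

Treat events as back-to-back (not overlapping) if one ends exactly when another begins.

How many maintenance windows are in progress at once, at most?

3

Walk through starts and ends in time order (an end at T is processed before a start at T):
Oct 12 10:00 start EV2 → 1
Oct 12 12:00 start EV1 → 2
Oct 12 13:00 start EV3 → 3
Oct 12 14:00 end EV1 → 2
Oct 12 14:00 end EV2 → 1
Oct 12 14:00 start EV7 → 2
Oct 12 16:00 end EV3 → 1
Oct 12 16:00 end EV7 → 0
Oct 12 22:00 start EV4 → 1
Oct 13 01:00 end EV4 → 0
Oct 13 04:00 start EV6 → 1
Oct 13 05:00 start EV5 → 2
Oct 13 07:00 end EV5 → 1
Oct 13 07:00 end EV6 → 0
Oct 13 12:00 start EV8 → 1
Oct 13 14:00 end EV8 → 0
Peak is 3, at Oct 12 13:00 (EV1, EV2, EV3).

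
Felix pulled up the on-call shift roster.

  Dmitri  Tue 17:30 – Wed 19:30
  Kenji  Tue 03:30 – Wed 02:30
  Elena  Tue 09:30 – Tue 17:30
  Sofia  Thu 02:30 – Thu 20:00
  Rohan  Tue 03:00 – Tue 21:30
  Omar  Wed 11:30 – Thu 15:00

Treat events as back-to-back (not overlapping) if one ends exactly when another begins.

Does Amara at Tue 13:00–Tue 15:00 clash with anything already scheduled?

Yes — it overlaps Elena, Kenji, Rohan

Rohan: starts Tue 03:00 before Amara ends Tue 15:00, and ends Tue 21:30 after Amara starts Tue 13:00 → overlap.
Kenji: starts Tue 03:30 before Amara ends Tue 15:00, and ends Wed 02:30 after Amara starts Tue 13:00 → overlap.
Elena: starts Tue 09:30 before Amara ends Tue 15:00, and ends Tue 17:30 after Amara starts Tue 13:00 → overlap.
Dmitri: starts Tue 17:30 at or after Amara ends Tue 15:00 → clear.
Omar: starts Wed 11:30 at or after Amara ends Tue 15:00 → clear.
Sofia: starts Thu 02:30 at or after Amara ends Tue 15:00 → clear.
Amara overlaps Rohan, Elena, Kenji.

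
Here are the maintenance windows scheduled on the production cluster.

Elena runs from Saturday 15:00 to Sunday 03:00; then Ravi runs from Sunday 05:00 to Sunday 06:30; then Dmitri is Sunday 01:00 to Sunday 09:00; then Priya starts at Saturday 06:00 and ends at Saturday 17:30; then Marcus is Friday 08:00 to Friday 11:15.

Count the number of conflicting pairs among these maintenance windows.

Sorted by start: Marcus, Priya, Elena, Dmitri, Ravi.
Priya starts after Marcus ends — done with Marcus.
Elena starts before Priya ends → Priya and Elena overlap.
Dmitri starts after Priya ends — done with Priya.
Dmitri starts before Elena ends → Elena and Dmitri overlap.
Ravi starts after Elena ends.
Ravi starts before Dmitri ends → Dmitri and Ravi overlap.
Overlapping pairs: Dmitri & Elena, Dmitri & Ravi, Elena & Priya — 3 in total.

3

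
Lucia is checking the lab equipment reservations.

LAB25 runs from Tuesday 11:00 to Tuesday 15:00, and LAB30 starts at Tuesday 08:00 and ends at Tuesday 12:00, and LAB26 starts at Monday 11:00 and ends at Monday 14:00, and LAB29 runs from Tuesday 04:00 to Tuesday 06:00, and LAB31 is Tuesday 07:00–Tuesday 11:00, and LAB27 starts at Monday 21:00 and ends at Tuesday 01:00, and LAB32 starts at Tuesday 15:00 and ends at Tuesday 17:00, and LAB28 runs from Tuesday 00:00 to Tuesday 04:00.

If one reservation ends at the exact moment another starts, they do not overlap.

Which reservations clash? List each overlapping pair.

Sorted by start: LAB26, LAB27, LAB28, LAB29, LAB31, LAB30, LAB25, LAB32.
LAB27 starts after LAB26 ends — done with LAB26.
LAB28 starts before LAB27 ends → LAB27 and LAB28 overlap.
LAB29 starts after LAB27 ends — done with LAB27.
LAB29 starts exactly when LAB28 ends (back-to-back, no overlap) — done with LAB28.
LAB31 starts after LAB29 ends — done with LAB29.
LAB30 starts before LAB31 ends → LAB31 and LAB30 overlap.
LAB25 starts exactly when LAB31 ends (back-to-back, no overlap) — done with LAB31.
LAB25 starts before LAB30 ends → LAB30 and LAB25 overlap.
LAB32 starts after LAB30 ends.
LAB32 starts exactly when LAB25 ends (back-to-back, no overlap).

LAB25 & LAB30, LAB27 & LAB28, LAB30 & LAB31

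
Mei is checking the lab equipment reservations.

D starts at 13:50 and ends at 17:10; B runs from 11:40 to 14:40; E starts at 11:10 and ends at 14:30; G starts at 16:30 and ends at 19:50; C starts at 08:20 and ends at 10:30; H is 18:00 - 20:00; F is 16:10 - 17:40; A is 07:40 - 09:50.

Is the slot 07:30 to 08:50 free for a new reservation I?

A: starts 07:40 before I ends 08:50, and ends 09:50 after I starts 07:30 → overlap.
C: starts 08:20 before I ends 08:50, and ends 10:30 after I starts 07:30 → overlap.
E: starts 11:10 at or after I ends 08:50 → clear.
B: starts 11:40 at or after I ends 08:50 → clear.
D: starts 13:50 at or after I ends 08:50 → clear.
F: starts 16:10 at or after I ends 08:50 → clear.
G: starts 16:30 at or after I ends 08:50 → clear.
H: starts 18:00 at or after I ends 08:50 → clear.
I overlaps A, C.

No — it overlaps A, C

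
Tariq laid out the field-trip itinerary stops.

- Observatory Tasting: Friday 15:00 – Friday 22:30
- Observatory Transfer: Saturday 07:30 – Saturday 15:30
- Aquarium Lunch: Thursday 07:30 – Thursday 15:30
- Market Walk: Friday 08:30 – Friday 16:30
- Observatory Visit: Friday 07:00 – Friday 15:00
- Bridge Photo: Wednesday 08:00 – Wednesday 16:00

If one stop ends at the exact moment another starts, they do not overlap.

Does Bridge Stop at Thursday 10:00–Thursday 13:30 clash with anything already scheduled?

Yes — it overlaps Aquarium Lunch

Bridge Photo: ends Wednesday 16:00 at or before Bridge Stop starts Thursday 10:00 → clear.
Aquarium Lunch: starts Thursday 07:30 before Bridge Stop ends Thursday 13:30, and ends Thursday 15:30 after Bridge Stop starts Thursday 10:00 → overlap.
Observatory Visit: starts Friday 07:00 at or after Bridge Stop ends Thursday 13:30 → clear.
Market Walk: starts Friday 08:30 at or after Bridge Stop ends Thursday 13:30 → clear.
Observatory Tasting: starts Friday 15:00 at or after Bridge Stop ends Thursday 13:30 → clear.
Observatory Transfer: starts Saturday 07:30 at or after Bridge Stop ends Thursday 13:30 → clear.
Bridge Stop overlaps Aquarium Lunch.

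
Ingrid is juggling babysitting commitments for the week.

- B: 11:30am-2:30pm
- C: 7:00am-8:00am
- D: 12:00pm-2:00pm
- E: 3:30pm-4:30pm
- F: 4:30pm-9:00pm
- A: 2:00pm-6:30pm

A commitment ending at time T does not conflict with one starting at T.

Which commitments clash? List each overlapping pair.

A & B, A & E, A & F, B & D

Sorted by start: C, B, D, A, E, F.
B starts after C ends, so nothing later overlaps C either.
D starts before B ends → B and D overlap.
A starts before B ends → B and A overlap.
E starts after B ends, so nothing later overlaps B either.
A starts exactly when D ends (back-to-back, no overlap), so nothing later overlaps D either.
E starts before A ends → A and E overlap.
F starts before A ends → A and F overlap.
F starts exactly when E ends (back-to-back, no overlap).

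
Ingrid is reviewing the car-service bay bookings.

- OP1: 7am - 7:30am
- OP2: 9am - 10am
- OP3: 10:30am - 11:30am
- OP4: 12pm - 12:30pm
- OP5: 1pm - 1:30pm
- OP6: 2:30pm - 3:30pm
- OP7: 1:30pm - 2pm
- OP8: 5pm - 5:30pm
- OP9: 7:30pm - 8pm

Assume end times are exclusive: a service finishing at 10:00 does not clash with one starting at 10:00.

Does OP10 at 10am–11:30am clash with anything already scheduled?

Yes — it overlaps OP3

OP1: ends 7:30am at or before OP10 starts 10am → clear.
OP2: ends 10am at or before OP10 starts 10am → clear.
OP3: starts 10:30am before OP10 ends 11:30am, and ends 11:30am after OP10 starts 10am → overlap.
OP4: starts 12pm at or after OP10 ends 11:30am → clear.
OP5: starts 1pm at or after OP10 ends 11:30am → clear.
OP7: starts 1:30pm at or after OP10 ends 11:30am → clear.
OP6: starts 2:30pm at or after OP10 ends 11:30am → clear.
OP8: starts 5pm at or after OP10 ends 11:30am → clear.
OP9: starts 7:30pm at or after OP10 ends 11:30am → clear.
OP10 overlaps OP3.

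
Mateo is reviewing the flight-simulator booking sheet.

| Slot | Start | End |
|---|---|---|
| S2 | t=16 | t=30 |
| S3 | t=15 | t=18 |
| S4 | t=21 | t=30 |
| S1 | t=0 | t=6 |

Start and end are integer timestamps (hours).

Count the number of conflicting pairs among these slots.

Two intervals overlap when each starts before the other ends.
Sorted by start: S1, S3, S2, S4.
S3 starts after S1 ends, so S1 has no further overlaps.
S2 starts before S3 ends → S3 and S2 overlap.
S4 starts after S3 ends.
S4 starts before S2 ends → S2 and S4 overlap.
Overlapping pairs: S2 & S3, S2 & S4 — 2 in total.

2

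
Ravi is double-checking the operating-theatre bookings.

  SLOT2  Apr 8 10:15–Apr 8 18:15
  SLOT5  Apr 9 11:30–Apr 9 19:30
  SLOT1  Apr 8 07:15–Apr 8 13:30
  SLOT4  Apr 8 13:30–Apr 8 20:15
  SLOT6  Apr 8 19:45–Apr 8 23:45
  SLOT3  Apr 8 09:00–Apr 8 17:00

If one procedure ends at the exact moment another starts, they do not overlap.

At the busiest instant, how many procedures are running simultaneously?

3

Sweep the timeline, counting +1 at each start and −1 at each end (ends before starts at a tie):
Apr 8 07:15 start SLOT1 → 1
Apr 8 09:00 start SLOT3 → 2
Apr 8 10:15 start SLOT2 → 3
Apr 8 13:30 end SLOT1 → 2
Apr 8 13:30 start SLOT4 → 3
Apr 8 17:00 end SLOT3 → 2
Apr 8 18:15 end SLOT2 → 1
Apr 8 19:45 start SLOT6 → 2
Apr 8 20:15 end SLOT4 → 1
Apr 8 23:45 end SLOT6 → 0
Apr 9 11:30 start SLOT5 → 1
Apr 9 19:30 end SLOT5 → 0
Peak is 3, at Apr 8 10:15 (SLOT1, SLOT2, SLOT3).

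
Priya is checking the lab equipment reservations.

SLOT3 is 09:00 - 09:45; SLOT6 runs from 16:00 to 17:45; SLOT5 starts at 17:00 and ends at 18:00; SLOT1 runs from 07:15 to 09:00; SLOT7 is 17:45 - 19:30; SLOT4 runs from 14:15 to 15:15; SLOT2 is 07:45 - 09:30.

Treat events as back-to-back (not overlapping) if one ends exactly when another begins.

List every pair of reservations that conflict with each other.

Check each pair: they overlap iff neither finishes before the other starts.
Sorted by start: SLOT1, SLOT2, SLOT3, SLOT4, SLOT6, SLOT5, SLOT7.
SLOT2 starts before SLOT1 ends → SLOT1 and SLOT2 overlap.
SLOT3 starts exactly when SLOT1 ends (back-to-back, no overlap), so SLOT1 has no further overlaps.
SLOT3 starts before SLOT2 ends → SLOT2 and SLOT3 overlap.
SLOT4 starts after SLOT2 ends, so SLOT2 has no further overlaps.
SLOT4 starts after SLOT3 ends, so SLOT3 has no further overlaps.
SLOT6 starts after SLOT4 ends, so SLOT4 has no further overlaps.
SLOT5 starts before SLOT6 ends → SLOT6 and SLOT5 overlap.
SLOT7 starts exactly when SLOT6 ends (back-to-back, no overlap).
SLOT7 starts before SLOT5 ends → SLOT5 and SLOT7 overlap.

SLOT1 & SLOT2, SLOT2 & SLOT3, SLOT5 & SLOT6, SLOT5 & SLOT7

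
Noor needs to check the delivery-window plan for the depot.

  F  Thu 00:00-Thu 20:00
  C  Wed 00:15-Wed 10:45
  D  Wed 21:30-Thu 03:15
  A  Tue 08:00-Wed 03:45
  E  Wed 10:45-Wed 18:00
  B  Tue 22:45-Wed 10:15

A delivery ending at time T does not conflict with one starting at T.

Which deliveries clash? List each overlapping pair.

A & B, A & C, B & C, D & F

Check each pair: they overlap iff neither finishes before the other starts.
Sorted by start: A, B, C, E, D, F.
B starts before A ends → A and B overlap.
C starts before A ends → A and C overlap.
E starts after A ends, so A has no further overlaps.
C starts before B ends → B and C overlap.
E starts after B ends, so B has no further overlaps.
E starts exactly when C ends (back-to-back, no overlap), so C has no further overlaps.
D starts after E ends, so E has no further overlaps.
F starts before D ends → D and F overlap.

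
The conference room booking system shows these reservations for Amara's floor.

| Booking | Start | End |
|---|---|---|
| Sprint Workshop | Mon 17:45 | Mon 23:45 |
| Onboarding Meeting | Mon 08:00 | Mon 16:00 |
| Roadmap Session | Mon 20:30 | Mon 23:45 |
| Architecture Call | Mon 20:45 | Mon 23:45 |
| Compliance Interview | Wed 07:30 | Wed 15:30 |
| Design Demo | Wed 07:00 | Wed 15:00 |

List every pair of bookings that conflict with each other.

Sorted by start: Onboarding Meeting, Sprint Workshop, Roadmap Session, Architecture Call, Design Demo, Compliance Interview.
Sprint Workshop starts after Onboarding Meeting ends; Onboarding Meeting is clear from here.
Roadmap Session starts before Sprint Workshop ends → Sprint Workshop and Roadmap Session overlap.
Architecture Call starts before Sprint Workshop ends → Sprint Workshop and Architecture Call overlap.
Design Demo starts after Sprint Workshop ends; Sprint Workshop is clear from here.
Architecture Call starts before Roadmap Session ends → Roadmap Session and Architecture Call overlap.
Design Demo starts after Roadmap Session ends; Roadmap Session is clear from here.
Design Demo starts after Architecture Call ends; Architecture Call is clear from here.
Compliance Interview starts before Design Demo ends → Design Demo and Compliance Interview overlap.

Architecture Call & Roadmap Session, Architecture Call & Sprint Workshop, Compliance Interview & Design Demo, Roadmap Session & Sprint Workshop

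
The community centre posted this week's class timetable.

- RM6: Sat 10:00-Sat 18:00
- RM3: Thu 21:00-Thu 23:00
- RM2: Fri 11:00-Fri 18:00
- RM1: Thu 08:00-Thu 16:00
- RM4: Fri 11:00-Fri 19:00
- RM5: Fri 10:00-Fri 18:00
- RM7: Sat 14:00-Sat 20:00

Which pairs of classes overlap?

RM2 & RM4, RM2 & RM5, RM4 & RM5, RM6 & RM7

Sorted by start: RM1, RM3, RM5, RM2, RM4, RM6, RM7.
RM3 starts after RM1 ends — done with RM1.
RM5 starts after RM3 ends — done with RM3.
RM2 starts before RM5 ends → RM5 and RM2 overlap.
RM4 starts before RM5 ends → RM5 and RM4 overlap.
RM6 starts after RM5 ends — done with RM5.
RM4 starts before RM2 ends → RM2 and RM4 overlap.
RM6 starts after RM2 ends — done with RM2.
RM6 starts after RM4 ends — done with RM4.
RM7 starts before RM6 ends → RM6 and RM7 overlap.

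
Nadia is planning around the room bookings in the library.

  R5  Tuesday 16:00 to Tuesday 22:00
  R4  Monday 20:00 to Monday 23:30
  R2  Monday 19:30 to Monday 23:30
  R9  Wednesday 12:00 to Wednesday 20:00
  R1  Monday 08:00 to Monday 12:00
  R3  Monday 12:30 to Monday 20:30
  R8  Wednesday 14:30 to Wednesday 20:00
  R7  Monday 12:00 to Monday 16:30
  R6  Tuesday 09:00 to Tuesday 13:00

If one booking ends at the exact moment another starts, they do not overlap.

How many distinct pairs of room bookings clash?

5

Check each pair: they overlap iff neither finishes before the other starts.
Sorted by start: R1, R7, R3, R2, R4, R6, R5, R9, R8.
R7 starts exactly when R1 ends (back-to-back, no overlap), so R1 has no further overlaps.
R3 starts before R7 ends → R7 and R3 overlap.
R2 starts after R7 ends, so R7 has no further overlaps.
R2 starts before R3 ends → R3 and R2 overlap.
R4 starts before R3 ends → R3 and R4 overlap.
R6 starts after R3 ends, so R3 has no further overlaps.
R4 starts before R2 ends → R2 and R4 overlap.
R6 starts after R2 ends, so R2 has no further overlaps.
R6 starts after R4 ends, so R4 has no further overlaps.
R5 starts after R6 ends, so R6 has no further overlaps.
R9 starts after R5 ends, so R5 has no further overlaps.
R8 starts before R9 ends → R9 and R8 overlap.
Overlapping pairs: R2 & R3, R2 & R4, R3 & R4, R3 & R7, R8 & R9 — 5 in total.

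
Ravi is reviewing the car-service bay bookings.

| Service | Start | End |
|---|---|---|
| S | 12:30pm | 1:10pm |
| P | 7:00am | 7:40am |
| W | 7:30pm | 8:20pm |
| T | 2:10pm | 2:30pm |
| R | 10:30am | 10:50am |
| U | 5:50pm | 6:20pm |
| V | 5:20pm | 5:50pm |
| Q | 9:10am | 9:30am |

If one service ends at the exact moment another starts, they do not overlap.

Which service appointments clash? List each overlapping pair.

no overlapping pairs

Check each pair: they overlap iff neither finishes before the other starts.
Sorted by start: P, Q, R, S, T, V, U, W.
Q starts after P ends, so P has no further overlaps.
R starts after Q ends, so Q has no further overlaps.
S starts after R ends, so R has no further overlaps.
T starts after S ends, so S has no further overlaps.
V starts after T ends, so T has no further overlaps.
U starts exactly when V ends (back-to-back, no overlap), so V has no further overlaps.
W starts after U ends.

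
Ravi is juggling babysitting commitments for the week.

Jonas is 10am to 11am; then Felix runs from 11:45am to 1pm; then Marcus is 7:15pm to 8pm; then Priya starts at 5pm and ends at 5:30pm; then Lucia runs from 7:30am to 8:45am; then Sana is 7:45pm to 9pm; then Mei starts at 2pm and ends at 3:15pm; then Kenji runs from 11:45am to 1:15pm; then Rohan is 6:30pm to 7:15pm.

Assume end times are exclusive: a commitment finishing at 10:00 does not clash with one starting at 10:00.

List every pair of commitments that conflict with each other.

Felix & Kenji, Marcus & Sana

Sorted by start: Lucia, Jonas, Kenji, Felix, Mei, Priya, Rohan, Marcus, Sana.
Jonas starts after Lucia ends — done with Lucia.
Kenji starts after Jonas ends — done with Jonas.
Felix starts before Kenji ends → Kenji and Felix overlap.
Mei starts after Kenji ends — done with Kenji.
Mei starts after Felix ends — done with Felix.
Priya starts after Mei ends — done with Mei.
Rohan starts after Priya ends — done with Priya.
Marcus starts exactly when Rohan ends (back-to-back, no overlap) — done with Rohan.
Sana starts before Marcus ends → Marcus and Sana overlap.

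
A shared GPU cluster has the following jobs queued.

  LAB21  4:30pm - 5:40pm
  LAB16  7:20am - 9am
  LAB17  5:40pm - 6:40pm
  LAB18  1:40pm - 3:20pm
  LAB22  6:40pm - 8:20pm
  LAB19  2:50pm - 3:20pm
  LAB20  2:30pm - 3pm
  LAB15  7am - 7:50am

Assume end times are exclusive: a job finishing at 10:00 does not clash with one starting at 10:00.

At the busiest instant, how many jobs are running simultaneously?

Sweep the timeline, counting +1 at each start and −1 at each end (ends before starts at a tie):
7am start LAB15 → 1
7:20am start LAB16 → 2
7:50am end LAB15 → 1
9am end LAB16 → 0
1:40pm start LAB18 → 1
2:30pm start LAB20 → 2
2:50pm start LAB19 → 3
3pm end LAB20 → 2
3:20pm end LAB18 → 1
3:20pm end LAB19 → 0
4:30pm start LAB21 → 1
5:40pm end LAB21 → 0
5:40pm start LAB17 → 1
6:40pm end LAB17 → 0
6:40pm start LAB22 → 1
8:20pm end LAB22 → 0
Peak is 3, at 2:50pm (LAB18, LAB19, LAB20).

3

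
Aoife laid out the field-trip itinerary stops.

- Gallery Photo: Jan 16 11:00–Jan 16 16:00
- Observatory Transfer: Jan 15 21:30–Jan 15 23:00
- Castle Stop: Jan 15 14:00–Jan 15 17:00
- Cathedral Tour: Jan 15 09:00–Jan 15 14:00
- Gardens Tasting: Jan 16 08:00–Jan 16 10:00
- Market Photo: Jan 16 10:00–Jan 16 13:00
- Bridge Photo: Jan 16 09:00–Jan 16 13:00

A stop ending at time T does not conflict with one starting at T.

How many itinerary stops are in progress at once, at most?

Walk through starts and ends in time order (an end at T is processed before a start at T):
Jan 15 09:00 start Cathedral Tour → 1
Jan 15 14:00 end Cathedral Tour → 0
Jan 15 14:00 start Castle Stop → 1
Jan 15 17:00 end Castle Stop → 0
Jan 15 21:30 start Observatory Transfer → 1
Jan 15 23:00 end Observatory Transfer → 0
Jan 16 08:00 start Gardens Tasting → 1
Jan 16 09:00 start Bridge Photo → 2
Jan 16 10:00 end Gardens Tasting → 1
Jan 16 10:00 start Market Photo → 2
Jan 16 11:00 start Gallery Photo → 3
Jan 16 13:00 end Bridge Photo → 2
Jan 16 13:00 end Market Photo → 1
Jan 16 16:00 end Gallery Photo → 0
Peak is 3, at Jan 16 11:00 (Bridge Photo, Gallery Photo, Market Photo).

3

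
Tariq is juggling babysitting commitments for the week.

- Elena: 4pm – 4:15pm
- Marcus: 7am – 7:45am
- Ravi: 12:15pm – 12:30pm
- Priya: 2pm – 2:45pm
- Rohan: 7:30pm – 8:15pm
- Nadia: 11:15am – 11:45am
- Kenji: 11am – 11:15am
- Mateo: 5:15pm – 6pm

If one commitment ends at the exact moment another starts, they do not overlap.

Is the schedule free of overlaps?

Two intervals overlap when each starts before the other ends.
Sorted by start: Marcus, Kenji, Nadia, Ravi, Priya, Elena, Mateo, Rohan.
Kenji starts after Marcus ends, so nothing later overlaps Marcus either.
Nadia starts exactly when Kenji ends (back-to-back, no overlap), so nothing later overlaps Kenji either.
Ravi starts after Nadia ends, so nothing later overlaps Nadia either.
Priya starts after Ravi ends, so nothing later overlaps Ravi either.
Elena starts after Priya ends, so nothing later overlaps Priya either.
Mateo starts after Elena ends, so nothing later overlaps Elena either.
Rohan starts after Mateo ends.
Every pair is clear; the schedule has no overlaps.

Yes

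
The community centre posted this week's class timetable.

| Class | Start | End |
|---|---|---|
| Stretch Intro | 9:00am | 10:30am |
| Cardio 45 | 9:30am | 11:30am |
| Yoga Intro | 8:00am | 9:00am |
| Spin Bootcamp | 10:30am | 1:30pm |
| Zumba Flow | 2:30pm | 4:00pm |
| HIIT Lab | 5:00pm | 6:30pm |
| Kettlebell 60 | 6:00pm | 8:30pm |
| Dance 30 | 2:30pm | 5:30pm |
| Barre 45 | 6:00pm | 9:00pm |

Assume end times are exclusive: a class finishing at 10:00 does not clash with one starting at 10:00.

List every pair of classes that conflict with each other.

Check each pair: they overlap iff neither finishes before the other starts.
Sorted by start: Yoga Intro, Stretch Intro, Cardio 45, Spin Bootcamp, Zumba Flow, Dance 30, HIIT Lab, Kettlebell 60, Barre 45.
Stretch Intro starts exactly when Yoga Intro ends (back-to-back, no overlap) — done with Yoga Intro.
Cardio 45 starts before Stretch Intro ends → Stretch Intro and Cardio 45 overlap.
Spin Bootcamp starts exactly when Stretch Intro ends (back-to-back, no overlap) — done with Stretch Intro.
Spin Bootcamp starts before Cardio 45 ends → Cardio 45 and Spin Bootcamp overlap.
Zumba Flow starts after Cardio 45 ends — done with Cardio 45.
Zumba Flow starts after Spin Bootcamp ends — done with Spin Bootcamp.
Dance 30 starts before Zumba Flow ends → Zumba Flow and Dance 30 overlap.
HIIT Lab starts after Zumba Flow ends — done with Zumba Flow.
HIIT Lab starts before Dance 30 ends → Dance 30 and HIIT Lab overlap.
Kettlebell 60 starts after Dance 30 ends — done with Dance 30.
Kettlebell 60 starts before HIIT Lab ends → HIIT Lab and Kettlebell 60 overlap.
Barre 45 starts before HIIT Lab ends → HIIT Lab and Barre 45 overlap.
Barre 45 starts before Kettlebell 60 ends → Kettlebell 60 and Barre 45 overlap.

Barre 45 & HIIT Lab, Barre 45 & Kettlebell 60, Cardio 45 & Spin Bootcamp, Cardio 45 & Stretch Intro, Dance 30 & HIIT Lab, Dance 30 & Zumba Flow, HIIT Lab & Kettlebell 60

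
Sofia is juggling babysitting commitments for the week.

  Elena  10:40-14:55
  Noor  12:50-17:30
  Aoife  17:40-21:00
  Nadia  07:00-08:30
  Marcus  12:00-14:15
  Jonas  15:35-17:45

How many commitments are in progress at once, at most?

3

Sort all start/end points and keep a running count:
07:00 start Nadia → 1
08:30 end Nadia → 0
10:40 start Elena → 1
12:00 start Marcus → 2
12:50 start Noor → 3
14:15 end Marcus → 2
14:55 end Elena → 1
15:35 start Jonas → 2
17:30 end Noor → 1
17:40 start Aoife → 2
17:45 end Jonas → 1
21:00 end Aoife → 0
Peak is 3, at 12:50 (Elena, Marcus, Noor).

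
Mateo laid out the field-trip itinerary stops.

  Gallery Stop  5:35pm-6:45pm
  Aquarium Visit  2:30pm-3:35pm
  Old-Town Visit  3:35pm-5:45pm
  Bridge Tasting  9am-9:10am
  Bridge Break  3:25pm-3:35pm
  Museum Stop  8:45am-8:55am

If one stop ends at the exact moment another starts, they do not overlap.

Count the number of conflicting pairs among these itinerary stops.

Sorted by start: Museum Stop, Bridge Tasting, Aquarium Visit, Bridge Break, Old-Town Visit, Gallery Stop.
Bridge Tasting starts after Museum Stop ends — done with Museum Stop.
Aquarium Visit starts after Bridge Tasting ends — done with Bridge Tasting.
Bridge Break starts before Aquarium Visit ends → Aquarium Visit and Bridge Break overlap.
Old-Town Visit starts exactly when Aquarium Visit ends (back-to-back, no overlap) — done with Aquarium Visit.
Old-Town Visit starts exactly when Bridge Break ends (back-to-back, no overlap) — done with Bridge Break.
Gallery Stop starts before Old-Town Visit ends → Old-Town Visit and Gallery Stop overlap.
Overlapping pairs: Aquarium Visit & Bridge Break, Gallery Stop & Old-Town Visit — 2 in total.

2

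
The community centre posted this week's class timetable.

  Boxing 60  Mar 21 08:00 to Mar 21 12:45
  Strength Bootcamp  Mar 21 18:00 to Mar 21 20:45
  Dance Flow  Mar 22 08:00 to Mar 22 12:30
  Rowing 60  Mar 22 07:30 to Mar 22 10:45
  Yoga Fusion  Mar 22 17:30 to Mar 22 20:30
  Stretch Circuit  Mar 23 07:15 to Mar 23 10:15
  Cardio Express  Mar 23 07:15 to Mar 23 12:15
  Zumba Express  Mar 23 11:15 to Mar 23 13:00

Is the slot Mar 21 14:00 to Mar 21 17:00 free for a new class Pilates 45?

Yes — the slot is free

Boxing 60: ends Mar 21 12:45 at or before Pilates 45 starts Mar 21 14:00 → clear.
Strength Bootcamp: starts Mar 21 18:00 at or after Pilates 45 ends Mar 21 17:00 → clear.
Rowing 60: starts Mar 22 07:30 at or after Pilates 45 ends Mar 21 17:00 → clear.
Dance Flow: starts Mar 22 08:00 at or after Pilates 45 ends Mar 21 17:00 → clear.
Yoga Fusion: starts Mar 22 17:30 at or after Pilates 45 ends Mar 21 17:00 → clear.
Stretch Circuit: starts Mar 23 07:15 at or after Pilates 45 ends Mar 21 17:00 → clear.
Cardio Express: starts Mar 23 07:15 at or after Pilates 45 ends Mar 21 17:00 → clear.
Zumba Express: starts Mar 23 11:15 at or after Pilates 45 ends Mar 21 17:00 → clear.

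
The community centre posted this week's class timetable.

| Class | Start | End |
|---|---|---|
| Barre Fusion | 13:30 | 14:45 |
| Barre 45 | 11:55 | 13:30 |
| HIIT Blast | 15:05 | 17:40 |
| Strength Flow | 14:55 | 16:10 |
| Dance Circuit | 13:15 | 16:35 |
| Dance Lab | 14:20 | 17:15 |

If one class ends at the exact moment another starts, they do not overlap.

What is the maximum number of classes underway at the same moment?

4

Sweep the timeline, counting +1 at each start and −1 at each end (ends before starts at a tie):
11:55 start Barre 45 → 1
13:15 start Dance Circuit → 2
13:30 end Barre 45 → 1
13:30 start Barre Fusion → 2
14:20 start Dance Lab → 3
14:45 end Barre Fusion → 2
14:55 start Strength Flow → 3
15:05 start HIIT Blast → 4
16:10 end Strength Flow → 3
16:35 end Dance Circuit → 2
17:15 end Dance Lab → 1
17:40 end HIIT Blast → 0
Peak is 4, at 15:05 (Dance Circuit, Dance Lab, HIIT Blast, Strength Flow).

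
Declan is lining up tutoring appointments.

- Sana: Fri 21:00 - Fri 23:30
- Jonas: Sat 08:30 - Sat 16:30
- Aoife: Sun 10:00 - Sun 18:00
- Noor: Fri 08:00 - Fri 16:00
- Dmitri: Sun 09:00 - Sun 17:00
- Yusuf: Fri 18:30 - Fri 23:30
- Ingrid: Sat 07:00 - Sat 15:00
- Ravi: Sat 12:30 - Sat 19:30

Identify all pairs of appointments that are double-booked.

Aoife & Dmitri, Ingrid & Jonas, Ingrid & Ravi, Jonas & Ravi, Sana & Yusuf

Sorted by start: Noor, Yusuf, Sana, Ingrid, Jonas, Ravi, Dmitri, Aoife.
Yusuf starts after Noor ends; Noor is clear from here.
Sana starts before Yusuf ends → Yusuf and Sana overlap.
Ingrid starts after Yusuf ends; Yusuf is clear from here.
Ingrid starts after Sana ends; Sana is clear from here.
Jonas starts before Ingrid ends → Ingrid and Jonas overlap.
Ravi starts before Ingrid ends → Ingrid and Ravi overlap.
Dmitri starts after Ingrid ends; Ingrid is clear from here.
Ravi starts before Jonas ends → Jonas and Ravi overlap.
Dmitri starts after Jonas ends; Jonas is clear from here.
Dmitri starts after Ravi ends; Ravi is clear from here.
Aoife starts before Dmitri ends → Dmitri and Aoife overlap.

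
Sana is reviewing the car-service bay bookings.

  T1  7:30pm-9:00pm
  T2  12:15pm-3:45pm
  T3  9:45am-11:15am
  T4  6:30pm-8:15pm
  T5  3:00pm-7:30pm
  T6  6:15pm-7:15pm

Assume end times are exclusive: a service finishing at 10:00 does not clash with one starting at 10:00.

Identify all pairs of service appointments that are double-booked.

Check each pair: they overlap iff neither finishes before the other starts.
Sorted by start: T3, T2, T5, T6, T4, T1.
T2 starts after T3 ends — done with T3.
T5 starts before T2 ends → T2 and T5 overlap.
T6 starts after T2 ends — done with T2.
T6 starts before T5 ends → T5 and T6 overlap.
T4 starts before T5 ends → T5 and T4 overlap.
T1 starts exactly when T5 ends (back-to-back, no overlap).
T4 starts before T6 ends → T6 and T4 overlap.
T1 starts after T6 ends.
T1 starts before T4 ends → T4 and T1 overlap.

T1 & T4, T2 & T5, T4 & T5, T4 & T6, T5 & T6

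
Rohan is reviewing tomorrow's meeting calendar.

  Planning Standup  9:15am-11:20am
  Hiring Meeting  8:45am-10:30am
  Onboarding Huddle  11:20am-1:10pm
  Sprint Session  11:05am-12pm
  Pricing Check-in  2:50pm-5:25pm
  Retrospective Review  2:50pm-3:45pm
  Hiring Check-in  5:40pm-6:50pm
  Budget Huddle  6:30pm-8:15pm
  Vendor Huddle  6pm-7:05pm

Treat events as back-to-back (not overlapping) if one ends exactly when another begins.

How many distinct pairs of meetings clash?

7

Sorted by start: Hiring Meeting, Planning Standup, Sprint Session, Onboarding Huddle, Pricing Check-in, Retrospective Review, Hiring Check-in, Vendor Huddle, Budget Huddle.
Planning Standup starts before Hiring Meeting ends → Hiring Meeting and Planning Standup overlap.
Sprint Session starts after Hiring Meeting ends, so Hiring Meeting has no further overlaps.
Sprint Session starts before Planning Standup ends → Planning Standup and Sprint Session overlap.
Onboarding Huddle starts exactly when Planning Standup ends (back-to-back, no overlap), so Planning Standup has no further overlaps.
Onboarding Huddle starts before Sprint Session ends → Sprint Session and Onboarding Huddle overlap.
Pricing Check-in starts after Sprint Session ends, so Sprint Session has no further overlaps.
Pricing Check-in starts after Onboarding Huddle ends, so Onboarding Huddle has no further overlaps.
Retrospective Review starts before Pricing Check-in ends → Pricing Check-in and Retrospective Review overlap.
Hiring Check-in starts after Pricing Check-in ends, so Pricing Check-in has no further overlaps.
Hiring Check-in starts after Retrospective Review ends, so Retrospective Review has no further overlaps.
Vendor Huddle starts before Hiring Check-in ends → Hiring Check-in and Vendor Huddle overlap.
Budget Huddle starts before Hiring Check-in ends → Hiring Check-in and Budget Huddle overlap.
Budget Huddle starts before Vendor Huddle ends → Vendor Huddle and Budget Huddle overlap.
Overlapping pairs: Budget Huddle & Hiring Check-in, Budget Huddle & Vendor Huddle, Hiring Check-in & Vendor Huddle, Hiring Meeting & Planning Standup, Onboarding Huddle & Sprint Session, Planning Standup & Sprint Session, Pricing Check-in & Retrospective Review — 7 in total.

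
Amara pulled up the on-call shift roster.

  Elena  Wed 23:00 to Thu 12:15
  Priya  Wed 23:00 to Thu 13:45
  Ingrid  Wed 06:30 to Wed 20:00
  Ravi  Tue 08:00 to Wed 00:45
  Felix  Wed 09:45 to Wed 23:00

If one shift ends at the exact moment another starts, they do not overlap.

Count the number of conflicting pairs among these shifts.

Sorted by start: Ravi, Ingrid, Felix, Elena, Priya.
Ingrid starts after Ravi ends; Ravi is clear from here.
Felix starts before Ingrid ends → Ingrid and Felix overlap.
Elena starts after Ingrid ends; Ingrid is clear from here.
Elena starts exactly when Felix ends (back-to-back, no overlap); Felix is clear from here.
Priya starts before Elena ends → Elena and Priya overlap.
Overlapping pairs: Elena & Priya, Felix & Ingrid — 2 in total.

2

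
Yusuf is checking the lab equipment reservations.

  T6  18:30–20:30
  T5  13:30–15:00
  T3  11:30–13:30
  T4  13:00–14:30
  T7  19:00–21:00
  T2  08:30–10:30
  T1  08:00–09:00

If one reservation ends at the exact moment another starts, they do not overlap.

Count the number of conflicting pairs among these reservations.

4

Check each pair: they overlap iff neither finishes before the other starts.
Sorted by start: T1, T2, T3, T4, T5, T6, T7.
T2 starts before T1 ends → T1 and T2 overlap.
T3 starts after T1 ends; T1 is clear from here.
T3 starts after T2 ends; T2 is clear from here.
T4 starts before T3 ends → T3 and T4 overlap.
T5 starts exactly when T3 ends (back-to-back, no overlap); T3 is clear from here.
T5 starts before T4 ends → T4 and T5 overlap.
T6 starts after T4 ends; T4 is clear from here.
T6 starts after T5 ends; T5 is clear from here.
T7 starts before T6 ends → T6 and T7 overlap.
Overlapping pairs: T1 & T2, T3 & T4, T4 & T5, T6 & T7 — 4 in total.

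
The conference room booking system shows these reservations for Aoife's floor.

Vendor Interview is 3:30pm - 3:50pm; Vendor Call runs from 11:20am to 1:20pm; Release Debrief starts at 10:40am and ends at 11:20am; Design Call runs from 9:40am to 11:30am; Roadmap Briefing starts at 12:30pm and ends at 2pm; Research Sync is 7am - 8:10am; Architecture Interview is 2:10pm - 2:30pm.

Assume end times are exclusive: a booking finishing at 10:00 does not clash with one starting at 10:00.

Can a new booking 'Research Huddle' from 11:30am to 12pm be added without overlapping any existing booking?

No — it overlaps Vendor Call

Research Sync: ends 8:10am at or before Research Huddle starts 11:30am → clear.
Design Call: ends 11:30am at or before Research Huddle starts 11:30am → clear.
Release Debrief: ends 11:20am at or before Research Huddle starts 11:30am → clear.
Vendor Call: starts 11:20am before Research Huddle ends 12pm, and ends 1:20pm after Research Huddle starts 11:30am → overlap.
Roadmap Briefing: starts 12:30pm at or after Research Huddle ends 12pm → clear.
Architecture Interview: starts 2:10pm at or after Research Huddle ends 12pm → clear.
Vendor Interview: starts 3:30pm at or after Research Huddle ends 12pm → clear.
Research Huddle overlaps Vendor Call.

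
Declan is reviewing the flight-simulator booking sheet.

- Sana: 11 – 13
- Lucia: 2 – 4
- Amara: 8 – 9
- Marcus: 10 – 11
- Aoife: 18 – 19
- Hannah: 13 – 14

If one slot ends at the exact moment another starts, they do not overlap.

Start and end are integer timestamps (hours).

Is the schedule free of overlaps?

Yes

Sorted by start: Lucia, Amara, Marcus, Sana, Hannah, Aoife.
Amara starts after Lucia ends — done with Lucia.
Marcus starts after Amara ends — done with Amara.
Sana starts exactly when Marcus ends (back-to-back, no overlap) — done with Marcus.
Hannah starts exactly when Sana ends (back-to-back, no overlap) — done with Sana.
Aoife starts after Hannah ends.
Every pair is clear; the schedule has no overlaps.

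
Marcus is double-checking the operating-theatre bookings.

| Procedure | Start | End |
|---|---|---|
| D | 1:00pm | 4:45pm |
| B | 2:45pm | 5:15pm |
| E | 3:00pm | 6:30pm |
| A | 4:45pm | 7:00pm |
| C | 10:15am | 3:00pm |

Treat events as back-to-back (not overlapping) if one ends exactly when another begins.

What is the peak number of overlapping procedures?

3

Sweep the timeline, counting +1 at each start and −1 at each end (ends before starts at a tie):
10:15am start C → 1
1:00pm start D → 2
2:45pm start B → 3
3:00pm end C → 2
3:00pm start E → 3
4:45pm end D → 2
4:45pm start A → 3
5:15pm end B → 2
6:30pm end E → 1
7:00pm end A → 0
Peak is 3, at 2:45pm (B, C, D).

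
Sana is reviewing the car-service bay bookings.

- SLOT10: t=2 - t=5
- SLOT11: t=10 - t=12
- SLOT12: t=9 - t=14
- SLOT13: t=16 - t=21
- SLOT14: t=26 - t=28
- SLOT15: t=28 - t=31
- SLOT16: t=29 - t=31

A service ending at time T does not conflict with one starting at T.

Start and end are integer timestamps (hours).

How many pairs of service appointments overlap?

2

Two intervals overlap when each starts before the other ends.
Sorted by start: SLOT10, SLOT12, SLOT11, SLOT13, SLOT14, SLOT15, SLOT16.
SLOT12 starts after SLOT10 ends, so SLOT10 has no further overlaps.
SLOT11 starts before SLOT12 ends → SLOT12 and SLOT11 overlap.
SLOT13 starts after SLOT12 ends, so SLOT12 has no further overlaps.
SLOT13 starts after SLOT11 ends, so SLOT11 has no further overlaps.
SLOT14 starts after SLOT13 ends, so SLOT13 has no further overlaps.
SLOT15 starts exactly when SLOT14 ends (back-to-back, no overlap), so SLOT14 has no further overlaps.
SLOT16 starts before SLOT15 ends → SLOT15 and SLOT16 overlap.
Overlapping pairs: SLOT11 & SLOT12, SLOT15 & SLOT16 — 2 in total.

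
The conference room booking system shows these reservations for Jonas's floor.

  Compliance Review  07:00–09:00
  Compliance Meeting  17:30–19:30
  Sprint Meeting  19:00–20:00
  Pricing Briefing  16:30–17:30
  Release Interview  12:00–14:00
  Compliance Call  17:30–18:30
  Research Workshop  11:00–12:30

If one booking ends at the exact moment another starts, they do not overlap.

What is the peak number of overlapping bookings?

Sweep the timeline, counting +1 at each start and −1 at each end (ends before starts at a tie):
07:00 start Compliance Review → 1
09:00 end Compliance Review → 0
11:00 start Research Workshop → 1
12:00 start Release Interview → 2
12:30 end Research Workshop → 1
14:00 end Release Interview → 0
16:30 start Pricing Briefing → 1
17:30 end Pricing Briefing → 0
17:30 start Compliance Call → 1
17:30 start Compliance Meeting → 2
18:30 end Compliance Call → 1
19:00 start Sprint Meeting → 2
19:30 end Compliance Meeting → 1
20:00 end Sprint Meeting → 0
Peak is 2, at 12:00 (Release Interview, Research Workshop).

2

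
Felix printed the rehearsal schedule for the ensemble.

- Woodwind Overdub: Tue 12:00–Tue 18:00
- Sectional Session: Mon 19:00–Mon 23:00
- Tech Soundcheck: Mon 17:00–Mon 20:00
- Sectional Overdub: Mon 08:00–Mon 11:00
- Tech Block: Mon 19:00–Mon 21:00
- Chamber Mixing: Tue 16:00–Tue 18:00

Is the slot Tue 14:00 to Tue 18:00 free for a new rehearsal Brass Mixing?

No — it overlaps Chamber Mixing, Woodwind Overdub

Sectional Overdub: ends Mon 11:00 at or before Brass Mixing starts Tue 14:00 → clear.
Tech Soundcheck: ends Mon 20:00 at or before Brass Mixing starts Tue 14:00 → clear.
Tech Block: ends Mon 21:00 at or before Brass Mixing starts Tue 14:00 → clear.
Sectional Session: ends Mon 23:00 at or before Brass Mixing starts Tue 14:00 → clear.
Woodwind Overdub: starts Tue 12:00 before Brass Mixing ends Tue 18:00, and ends Tue 18:00 after Brass Mixing starts Tue 14:00 → overlap.
Chamber Mixing: starts Tue 16:00 before Brass Mixing ends Tue 18:00, and ends Tue 18:00 after Brass Mixing starts Tue 14:00 → overlap.
Brass Mixing overlaps Woodwind Overdub, Chamber Mixing.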